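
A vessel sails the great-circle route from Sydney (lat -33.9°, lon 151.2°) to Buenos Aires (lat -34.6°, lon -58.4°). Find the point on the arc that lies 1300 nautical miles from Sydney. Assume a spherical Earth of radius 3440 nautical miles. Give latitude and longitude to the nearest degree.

≈ lat -53°, lon 166°

From cos δ = sin φ₁ sin φ₂ + cos φ₁ cos φ₂ cos Δλ, the central angle is δ ≈ 1.852 rad (106.1°). The total great-circle distance is δ·R ≈ 1.852 × 3440 ≈ 6370 nmi, so the target fraction is f = 1300/6370 ≈ 0.204.
Interpolate at f ≈ 0.204 with slerp weights a = sin((1−f)δ)/sin δ ≈ 1.036, b = sin(fδ)/sin δ ≈ 0.384.
p = a·p₁ + b·p₂ ≈ (-0.588, 0.145, -0.796); φ = arcsin(p_z) ≈ -52.74°, λ = atan2(p_y, p_x) ≈ 166.14°.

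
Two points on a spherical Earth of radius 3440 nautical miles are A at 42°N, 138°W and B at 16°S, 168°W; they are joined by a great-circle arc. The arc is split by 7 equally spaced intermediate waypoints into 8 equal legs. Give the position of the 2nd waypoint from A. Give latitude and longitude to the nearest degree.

From cos δ = sin φ₁ sin φ₂ + cos φ₁ cos φ₂ cos Δλ, the central angle is δ ≈ 1.122 rad (64.3°).
Interpolate at f = 2/8 with slerp weights a = sin((1−f)δ)/sin δ ≈ 0.828, b = sin(fδ)/sin δ ≈ 0.307.
p = a·p₁ + b·p₂ ≈ (-0.746, -0.473, 0.469); φ = arcsin(p_z) ≈ 27.97°, λ = atan2(p_y, p_x) ≈ -147.62°.

≈ 28°N, 148°W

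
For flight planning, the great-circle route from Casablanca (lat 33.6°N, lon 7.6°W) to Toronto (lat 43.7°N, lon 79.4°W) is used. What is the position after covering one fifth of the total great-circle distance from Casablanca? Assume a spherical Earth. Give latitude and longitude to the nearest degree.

Convert each endpoint to a unit vector on the sphere (x = cos φ cos λ, y = cos φ sin λ, z = sin φ).
The central angle between the endpoints is δ = arccos(p₁·p₂) ≈ 0.964 rad (55.2°).
Interpolate at f = 1/5 with slerp weights a = sin((1−f)δ)/sin δ ≈ 0.848, b = sin(fδ)/sin δ ≈ 0.233.
p = a·p₁ + b·p₂ ≈ (0.731, -0.259, 0.631); φ = arcsin(p_z) ≈ 39.10°, λ = atan2(p_y, p_x) ≈ -19.51°.

≈ lat 39°N, lon 20°W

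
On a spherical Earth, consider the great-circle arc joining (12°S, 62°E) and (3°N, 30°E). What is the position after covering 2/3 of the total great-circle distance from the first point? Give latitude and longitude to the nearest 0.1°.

≈ (2.1°S, 40.5°E)

Convert each endpoint to a unit vector on the sphere (x = cos φ cos λ, y = cos φ sin λ, z = sin φ).
The central angle between the endpoints is δ = arccos(p₁·p₂) ≈ 0.614 rad (35.2°).
Interpolate at f = 2/3 with slerp weights a = sin((1−f)δ)/sin δ ≈ 0.353, b = sin(fδ)/sin δ ≈ 0.691.
p = a·p₁ + b·p₂ ≈ (0.759, 0.650, -0.037); φ = arcsin(p_z) ≈ -2.13°, λ = atan2(p_y, p_x) ≈ 40.54°.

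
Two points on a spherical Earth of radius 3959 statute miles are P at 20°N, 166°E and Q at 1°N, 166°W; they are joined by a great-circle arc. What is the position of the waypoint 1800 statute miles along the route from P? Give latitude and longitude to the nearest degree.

Convert each endpoint to a unit vector on the sphere (x = cos φ cos λ, y = cos φ sin λ, z = sin φ).
The central angle between the endpoints is δ = arccos(p₁·p₂) ≈ 0.582 rad (33.3°). The total great-circle distance is δ·R ≈ 0.582 × 3959 ≈ 2303 mi, so the target fraction is f = 1800/2303 ≈ 0.782.
Interpolate at f ≈ 0.782 with slerp weights a = sin((1−f)δ)/sin δ ≈ 0.231, b = sin(fδ)/sin δ ≈ 0.799.
p = a·p₁ + b·p₂ ≈ (-0.986, -0.141, 0.093); φ = arcsin(p_z) ≈ 5.33°, λ = atan2(p_y, p_x) ≈ -171.86°.

≈ 5°N, 172°W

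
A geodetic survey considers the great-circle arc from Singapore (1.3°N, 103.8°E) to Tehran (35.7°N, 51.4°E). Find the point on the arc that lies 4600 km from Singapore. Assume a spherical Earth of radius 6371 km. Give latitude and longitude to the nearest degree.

The haversine formula gives a central angle δ ≈ 1.037 rad (59.4°) between the endpoints. The total great-circle distance is δ·R ≈ 1.037 × 6371 ≈ 6608 km, so the target fraction is f = 4600/6608 ≈ 0.696.
Interpolate at f ≈ 0.696 with slerp weights a = sin((1−f)δ)/sin δ ≈ 0.360, b = sin(fδ)/sin δ ≈ 0.768.
p = a·p₁ + b·p₂ ≈ (0.303, 0.837, 0.456); φ = arcsin(p_z) ≈ 27.14°, λ = atan2(p_y, p_x) ≈ 70.09°.

≈ 27°N, 70°E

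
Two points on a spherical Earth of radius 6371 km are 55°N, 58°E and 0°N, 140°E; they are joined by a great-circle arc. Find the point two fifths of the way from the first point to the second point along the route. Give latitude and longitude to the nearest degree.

≈ 40°N, 105°E

Convert each endpoint to a unit vector on the sphere (x = cos φ cos λ, y = cos φ sin λ, z = sin φ).
The central angle between the endpoints is δ = arccos(p₁·p₂) ≈ 1.491 rad (85.4°).
Interpolate at f = 2/5 with slerp weights a = sin((1−f)δ)/sin δ ≈ 0.782, b = sin(fδ)/sin δ ≈ 0.563.
p = a·p₁ + b·p₂ ≈ (-0.194, 0.743, 0.641); φ = arcsin(p_z) ≈ 39.86°, λ = atan2(p_y, p_x) ≈ 104.62°.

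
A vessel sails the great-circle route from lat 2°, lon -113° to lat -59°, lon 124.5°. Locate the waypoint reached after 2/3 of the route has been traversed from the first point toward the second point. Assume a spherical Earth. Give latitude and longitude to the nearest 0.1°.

≈ lat -56.6°, lon -164.9°

Convert each endpoint to a unit vector on the sphere (x = cos φ cos λ, y = cos φ sin λ, z = sin φ).
The central angle between the endpoints is δ = arccos(p₁·p₂) ≈ 1.882 rad (107.8°).
Interpolate at f = 2/3 with slerp weights a = sin((1−f)δ)/sin δ ≈ 0.617, b = sin(fδ)/sin δ ≈ 0.999.
p = a·p₁ + b·p₂ ≈ (-0.532, -0.144, -0.834); φ = arcsin(p_z) ≈ -56.55°, λ = atan2(p_y, p_x) ≈ -164.91°.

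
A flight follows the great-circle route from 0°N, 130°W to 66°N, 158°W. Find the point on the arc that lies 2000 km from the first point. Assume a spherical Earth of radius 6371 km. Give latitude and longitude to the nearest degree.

≈ 18°N, 134°W

Convert each endpoint to a unit vector on the sphere (x = cos φ cos λ, y = cos φ sin λ, z = sin φ).
The central angle between the endpoints is δ = arccos(p₁·p₂) ≈ 1.203 rad (69.0°). The total great-circle distance is δ·R ≈ 1.203 × 6371 ≈ 7667 km, so the target fraction is f = 2000/7667 ≈ 0.261.
Interpolate at f ≈ 0.261 with slerp weights a = sin((1−f)δ)/sin δ ≈ 0.832, b = sin(fδ)/sin δ ≈ 0.331.
p = a·p₁ + b·p₂ ≈ (-0.660, -0.688, 0.302); φ = arcsin(p_z) ≈ 17.59°, λ = atan2(p_y, p_x) ≈ -133.80°.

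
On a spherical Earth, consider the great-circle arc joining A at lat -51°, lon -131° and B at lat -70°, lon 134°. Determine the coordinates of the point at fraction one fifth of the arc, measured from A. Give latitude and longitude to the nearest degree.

From cos δ = sin φ₁ sin φ₂ + cos φ₁ cos φ₂ cos Δλ, the central angle is δ ≈ 0.779 rad (44.6°).
Interpolate at f = 1/5 with slerp weights a = sin((1−f)δ)/sin δ ≈ 0.831, b = sin(fδ)/sin δ ≈ 0.221.
p = a·p₁ + b·p₂ ≈ (-0.395, -0.340, -0.853); φ = arcsin(p_z) ≈ -58.56°, λ = atan2(p_y, p_x) ≈ -139.29°.

≈ lat -59°, lon -139°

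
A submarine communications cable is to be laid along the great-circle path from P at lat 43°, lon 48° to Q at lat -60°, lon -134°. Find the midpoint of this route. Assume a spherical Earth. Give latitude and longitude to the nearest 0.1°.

≈ lat -38.4°, lon 52.3°

Write both endpoints as unit vectors p₁, p₂ with components (cos φ cos λ, cos φ sin λ, sin φ).
The central angle between the endpoints is δ = arccos(p₁·p₂) ≈ 2.844 rad (163.0°).
Interpolate at f = 1/2 with slerp weights a = sin((1−f)δ)/sin δ ≈ 3.374, b = sin(fδ)/sin δ ≈ 3.374.
p = a·p₁ + b·p₂ ≈ (0.479, 0.620, -0.621); φ = arcsin(p_z) ≈ -38.38°, λ = atan2(p_y, p_x) ≈ 52.31°.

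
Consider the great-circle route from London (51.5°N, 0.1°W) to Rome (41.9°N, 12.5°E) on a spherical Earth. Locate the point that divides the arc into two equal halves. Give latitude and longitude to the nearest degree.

The haversine formula gives a central angle δ ≈ 0.225 rad (12.9°) between the endpoints.
Interpolate at f = 1/2 with slerp weights a = sin((1−f)δ)/sin δ ≈ 0.503, b = sin(fδ)/sin δ ≈ 0.503.
p = a·p₁ + b·p₂ ≈ (0.679, 0.081, 0.730); φ = arcsin(p_z) ≈ 46.87°, λ = atan2(p_y, p_x) ≈ 6.76°.

≈ 47°N, 7°E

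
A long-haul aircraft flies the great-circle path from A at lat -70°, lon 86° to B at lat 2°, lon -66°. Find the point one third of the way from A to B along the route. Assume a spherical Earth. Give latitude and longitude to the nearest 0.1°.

Write both endpoints as unit vectors p₁, p₂ with components (cos φ cos λ, cos φ sin λ, sin φ).
The central angle between the endpoints is δ = arccos(p₁·p₂) ≈ 1.912 rad (109.5°).
Interpolate at f = 1/3 with slerp weights a = sin((1−f)δ)/sin δ ≈ 1.015, b = sin(fδ)/sin δ ≈ 0.631.
p = a·p₁ + b·p₂ ≈ (0.281, -0.230, -0.932); φ = arcsin(p_z) ≈ -68.70°, λ = atan2(p_y, p_x) ≈ -39.34°.

≈ lat -68.7°, lon -39.3°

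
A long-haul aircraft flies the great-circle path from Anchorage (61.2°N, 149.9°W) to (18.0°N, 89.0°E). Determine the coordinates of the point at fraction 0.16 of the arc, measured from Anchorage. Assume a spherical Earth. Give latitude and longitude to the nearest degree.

≈ (67°N, 180°E)

Convert each endpoint to a unit vector on the sphere (x = cos φ cos λ, y = cos φ sin λ, z = sin φ).
The central angle between the endpoints is δ = arccos(p₁·p₂) ≈ 1.537 rad (88.0°).
Interpolate at f = 0.16 with slerp weights a = sin((1−f)δ)/sin δ ≈ 0.962, b = sin(fδ)/sin δ ≈ 0.244.
p = a·p₁ + b·p₂ ≈ (-0.397, -0.001, 0.918); φ = arcsin(p_z) ≈ 66.62°, λ = atan2(p_y, p_x) ≈ -179.89°.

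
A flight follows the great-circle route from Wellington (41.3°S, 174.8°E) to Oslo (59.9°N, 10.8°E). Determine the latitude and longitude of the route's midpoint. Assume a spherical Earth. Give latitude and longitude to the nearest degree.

≈ (34°N, 148°E)

Convert each endpoint to a unit vector on the sphere (x = cos φ cos λ, y = cos φ sin λ, z = sin φ).
The central angle between the endpoints is δ = arccos(p₁·p₂) ≈ 2.774 rad (158.9°).
Interpolate at f = 1/2 with slerp weights a = sin((1−f)δ)/sin δ ≈ 2.735, b = sin(fδ)/sin δ ≈ 2.735.
p = a·p₁ + b·p₂ ≈ (-0.699, 0.443, 0.561); φ = arcsin(p_z) ≈ 34.14°, λ = atan2(p_y, p_x) ≈ 147.62°.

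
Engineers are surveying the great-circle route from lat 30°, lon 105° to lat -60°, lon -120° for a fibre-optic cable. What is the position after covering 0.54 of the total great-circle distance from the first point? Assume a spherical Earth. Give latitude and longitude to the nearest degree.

Write both endpoints as unit vectors p₁, p₂ with components (cos φ cos λ, cos φ sin λ, sin φ).
The central angle between the endpoints is δ = arccos(p₁·p₂) ≈ 2.403 rad (137.7°).
Interpolate at f = 0.54 with slerp weights a = sin((1−f)δ)/sin δ ≈ 1.327, b = sin(fδ)/sin δ ≈ 1.430.
p = a·p₁ + b·p₂ ≈ (-0.655, 0.491, -0.575); φ = arcsin(p_z) ≈ -35.08°, λ = atan2(p_y, p_x) ≈ 143.15°.

≈ lat -35°, lon 143°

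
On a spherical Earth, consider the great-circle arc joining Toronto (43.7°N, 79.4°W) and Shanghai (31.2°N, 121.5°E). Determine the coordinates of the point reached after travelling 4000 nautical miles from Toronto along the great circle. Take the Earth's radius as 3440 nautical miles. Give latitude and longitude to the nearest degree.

≈ 65°N, 143°E

The haversine formula gives a central angle δ ≈ 1.792 rad (102.7°) between the endpoints. The total great-circle distance is δ·R ≈ 1.792 × 3440 ≈ 6166 nmi, so the target fraction is f = 4000/6166 ≈ 0.649.
Interpolate at f ≈ 0.649 with slerp weights a = sin((1−f)δ)/sin δ ≈ 0.604, b = sin(fδ)/sin δ ≈ 0.941.
p = a·p₁ + b·p₂ ≈ (-0.340, 0.257, 0.904); φ = arcsin(p_z) ≈ 64.75°, λ = atan2(p_y, p_x) ≈ 142.90°.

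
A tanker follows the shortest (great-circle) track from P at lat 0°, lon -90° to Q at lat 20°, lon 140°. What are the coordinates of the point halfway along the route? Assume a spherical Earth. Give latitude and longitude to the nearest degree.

≈ lat 23°, lon -151°

Write both endpoints as unit vectors p₁, p₂ with components (cos φ cos λ, cos φ sin λ, sin φ).
The central angle between the endpoints is δ = arccos(p₁·p₂) ≈ 2.219 rad (127.2°).
Interpolate at f = 1/2 with slerp weights a = sin((1−f)δ)/sin δ ≈ 1.124, b = sin(fδ)/sin δ ≈ 1.124.
p = a·p₁ + b·p₂ ≈ (-0.809, -0.445, 0.384); φ = arcsin(p_z) ≈ 22.60°, λ = atan2(p_y, p_x) ≈ -151.19°.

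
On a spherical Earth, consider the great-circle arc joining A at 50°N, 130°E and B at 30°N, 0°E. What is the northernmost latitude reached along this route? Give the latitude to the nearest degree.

≈ 65°N

The great circle lies in the plane with unit normal n̂ = (p₁ × p₂)/|p₁ × p₂|.
Here n̂_z ≈ -0.427; the vertex latitude is φ_max = arccos|n̂_z| ≈ 64.7°.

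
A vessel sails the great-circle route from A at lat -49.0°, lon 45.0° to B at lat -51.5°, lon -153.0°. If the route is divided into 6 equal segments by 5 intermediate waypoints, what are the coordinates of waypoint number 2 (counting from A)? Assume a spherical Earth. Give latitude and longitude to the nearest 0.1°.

Write both endpoints as unit vectors p₁, p₂ with components (cos φ cos λ, cos φ sin λ, sin φ).
The central angle between the endpoints is δ = arccos(p₁·p₂) ≈ 1.367 rad (78.3°).
Interpolate at f = 2/6 with slerp weights a = sin((1−f)δ)/sin δ ≈ 0.807, b = sin(fδ)/sin δ ≈ 0.449.
p = a·p₁ + b·p₂ ≈ (0.125, 0.247, -0.961); φ = arcsin(p_z) ≈ -73.90°, λ = atan2(p_y, p_x) ≈ 63.17°.

≈ lat -73.9°, lon 63.2°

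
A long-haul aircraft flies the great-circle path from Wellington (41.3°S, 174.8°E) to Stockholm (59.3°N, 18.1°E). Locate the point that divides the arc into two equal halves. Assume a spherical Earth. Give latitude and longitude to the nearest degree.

≈ (30°N, 139°E)

Write both endpoints as unit vectors p₁, p₂ with components (cos φ cos λ, cos φ sin λ, sin φ).
The central angle between the endpoints is δ = arccos(p₁·p₂) ≈ 2.738 rad (156.9°).
Interpolate at f = 1/2 with slerp weights a = sin((1−f)δ)/sin δ ≈ 2.497, b = sin(fδ)/sin δ ≈ 2.497.
p = a·p₁ + b·p₂ ≈ (-0.656, 0.566, 0.499); φ = arcsin(p_z) ≈ 29.93°, λ = atan2(p_y, p_x) ≈ 139.23°.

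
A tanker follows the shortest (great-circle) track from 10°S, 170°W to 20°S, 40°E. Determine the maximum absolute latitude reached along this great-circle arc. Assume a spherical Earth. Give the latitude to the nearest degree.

The great circle lies in the plane with unit normal n̂ = (p₁ × p₂)/|p₁ × p₂|.
Here n̂_z ≈ -0.690; the vertex latitude is φ_max = arccos|n̂_z| ≈ 46.4°.

≈ 46°S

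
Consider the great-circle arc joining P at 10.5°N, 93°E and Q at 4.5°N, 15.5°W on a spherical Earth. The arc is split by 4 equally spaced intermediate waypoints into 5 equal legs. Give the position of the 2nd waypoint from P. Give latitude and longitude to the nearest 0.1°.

≈ 13.2°N, 49.2°E

Convert each endpoint to a unit vector on the sphere (x = cos φ cos λ, y = cos φ sin λ, z = sin φ).
The central angle between the endpoints is δ = arccos(p₁·p₂) ≈ 1.872 rad (107.3°).
Interpolate at f = 2/5 with slerp weights a = sin((1−f)δ)/sin δ ≈ 0.944, b = sin(fδ)/sin δ ≈ 0.713.
p = a·p₁ + b·p₂ ≈ (0.636, 0.737, 0.228); φ = arcsin(p_z) ≈ 13.18°, λ = atan2(p_y, p_x) ≈ 49.20°.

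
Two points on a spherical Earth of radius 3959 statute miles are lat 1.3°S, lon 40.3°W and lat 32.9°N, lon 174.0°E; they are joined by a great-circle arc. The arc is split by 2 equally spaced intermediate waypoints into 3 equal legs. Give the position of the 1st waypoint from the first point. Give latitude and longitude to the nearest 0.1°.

≈ lat 30.6°N, lon 73.6°W

Convert each endpoint to a unit vector on the sphere (x = cos φ cos λ, y = cos φ sin λ, z = sin φ).
The central angle between the endpoints is δ = arccos(p₁·p₂) ≈ 2.354 rad (134.9°).
Interpolate at f = 1/3 with slerp weights a = sin((1−f)δ)/sin δ ≈ 1.412, b = sin(fδ)/sin δ ≈ 0.997.
p = a·p₁ + b·p₂ ≈ (0.243, -0.825, 0.510); φ = arcsin(p_z) ≈ 30.65°, λ = atan2(p_y, p_x) ≈ -73.57°.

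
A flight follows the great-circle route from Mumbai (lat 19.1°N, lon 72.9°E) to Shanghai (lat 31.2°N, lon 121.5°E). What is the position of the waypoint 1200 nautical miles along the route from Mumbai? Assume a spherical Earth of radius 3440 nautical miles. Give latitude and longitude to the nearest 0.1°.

Write both endpoints as unit vectors p₁, p₂ with components (cos φ cos λ, cos φ sin λ, sin φ).
The central angle between the endpoints is δ = arccos(p₁·p₂) ≈ 0.790 rad (45.2°). The total great-circle distance is δ·R ≈ 0.790 × 3440 ≈ 2717 nmi, so the target fraction is f = 1200/2717 ≈ 0.442.
Interpolate at f ≈ 0.442 with slerp weights a = sin((1−f)δ)/sin δ ≈ 0.601, b = sin(fδ)/sin δ ≈ 0.481.
p = a·p₁ + b·p₂ ≈ (-0.048, 0.894, 0.446); φ = arcsin(p_z) ≈ 26.48°, λ = atan2(p_y, p_x) ≈ 93.08°.

≈ lat 26.5°N, lon 93.1°E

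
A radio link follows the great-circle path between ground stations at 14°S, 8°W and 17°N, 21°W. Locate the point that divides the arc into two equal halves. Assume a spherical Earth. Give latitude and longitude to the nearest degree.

≈ 2°N, 14°W

The haversine formula gives a central angle δ ≈ 0.586 rad (33.6°) between the endpoints.
Interpolate at f = 1/2 with slerp weights a = sin((1−f)δ)/sin δ ≈ 0.522, b = sin(fδ)/sin δ ≈ 0.522.
p = a·p₁ + b·p₂ ≈ (0.968, -0.249, 0.026); φ = arcsin(p_z) ≈ 1.51°, λ = atan2(p_y, p_x) ≈ -14.45°.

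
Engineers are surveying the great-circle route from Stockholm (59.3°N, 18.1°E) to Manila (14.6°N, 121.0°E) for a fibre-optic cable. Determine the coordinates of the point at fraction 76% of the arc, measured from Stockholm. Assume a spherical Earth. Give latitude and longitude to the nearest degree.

Write both endpoints as unit vectors p₁, p₂ with components (cos φ cos λ, cos φ sin λ, sin φ).
The central angle between the endpoints is δ = arccos(p₁·p₂) ≈ 1.464 rad (83.9°).
Interpolate at f = 0.76 with slerp weights a = sin((1−f)δ)/sin δ ≈ 0.346, b = sin(fδ)/sin δ ≈ 0.902.
p = a·p₁ + b·p₂ ≈ (-0.282, 0.803, 0.525); φ = arcsin(p_z) ≈ 31.67°, λ = atan2(p_y, p_x) ≈ 109.32°.

≈ (32°N, 109°E)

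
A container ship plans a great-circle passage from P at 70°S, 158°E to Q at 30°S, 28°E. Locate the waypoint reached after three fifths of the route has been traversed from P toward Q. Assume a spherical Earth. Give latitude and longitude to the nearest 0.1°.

≈ 57.7°S, 42.6°E

The haversine formula gives a central angle δ ≈ 1.288 rad (73.8°) between the endpoints.
Interpolate at f = 3/5 with slerp weights a = sin((1−f)δ)/sin δ ≈ 0.513, b = sin(fδ)/sin δ ≈ 0.727.
p = a·p₁ + b·p₂ ≈ (0.393, 0.361, -0.846); φ = arcsin(p_z) ≈ -57.73°, λ = atan2(p_y, p_x) ≈ 42.58°.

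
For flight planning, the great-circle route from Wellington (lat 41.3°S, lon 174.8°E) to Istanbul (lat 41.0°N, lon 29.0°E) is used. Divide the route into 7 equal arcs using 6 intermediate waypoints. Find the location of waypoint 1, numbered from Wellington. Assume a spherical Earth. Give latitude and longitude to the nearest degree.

≈ lat 34°S, lon 148°E

The haversine formula gives a central angle δ ≈ 2.695 rad (154.4°) between the endpoints.
Interpolate at f = 1/7 with slerp weights a = sin((1−f)δ)/sin δ ≈ 1.711, b = sin(fδ)/sin δ ≈ 0.870.
p = a·p₁ + b·p₂ ≈ (-0.706, 0.435, -0.559); φ = arcsin(p_z) ≈ -33.98°, λ = atan2(p_y, p_x) ≈ 148.39°.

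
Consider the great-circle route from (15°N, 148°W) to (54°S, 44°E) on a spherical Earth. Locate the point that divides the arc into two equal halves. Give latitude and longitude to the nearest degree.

≈ (53°S, 165°W)

The haversine formula gives a central angle δ ≈ 2.441 rad (139.9°) between the endpoints.
Interpolate at f = 1/2 with slerp weights a = sin((1−f)δ)/sin δ ≈ 1.458, b = sin(fδ)/sin δ ≈ 1.458.
p = a·p₁ + b·p₂ ≈ (-0.578, -0.151, -0.802); φ = arcsin(p_z) ≈ -53.33°, λ = atan2(p_y, p_x) ≈ -165.36°.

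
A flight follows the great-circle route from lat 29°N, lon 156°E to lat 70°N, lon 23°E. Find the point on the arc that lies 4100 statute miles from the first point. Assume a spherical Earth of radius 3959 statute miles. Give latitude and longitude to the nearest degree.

≈ lat 77°N, lon 77°E

From cos δ = sin φ₁ sin φ₂ + cos φ₁ cos φ₂ cos Δλ, the central angle is δ ≈ 1.317 rad (75.4°). The total great-circle distance is δ·R ≈ 1.317 × 3959 ≈ 5212 mi, so the target fraction is f = 4100/5212 ≈ 0.787.
Interpolate at f ≈ 0.787 with slerp weights a = sin((1−f)δ)/sin δ ≈ 0.286, b = sin(fδ)/sin δ ≈ 0.889.
p = a·p₁ + b·p₂ ≈ (0.051, 0.221, 0.974); φ = arcsin(p_z) ≈ 76.91°, λ = atan2(p_y, p_x) ≈ 77.00°.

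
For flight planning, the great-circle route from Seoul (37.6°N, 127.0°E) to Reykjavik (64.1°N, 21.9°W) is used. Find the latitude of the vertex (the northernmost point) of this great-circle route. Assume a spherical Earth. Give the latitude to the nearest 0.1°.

≈ 79.4°N

The great circle lies in the plane with unit normal n̂ = (p₁ × p₂)/|p₁ × p₂|.
Here n̂_z ≈ -0.185; the vertex latitude is φ_max = arccos|n̂_z| ≈ 79.4°.
Check via Clairaut: cos φ_max = |cos φ₁| · sin C = cos(37.6°)·sin(13.5°) ≈ 0.185, again giving ≈ 79.4°.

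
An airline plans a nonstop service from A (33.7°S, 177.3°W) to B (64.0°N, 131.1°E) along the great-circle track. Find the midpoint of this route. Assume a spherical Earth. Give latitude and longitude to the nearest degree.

Convert each endpoint to a unit vector on the sphere (x = cos φ cos λ, y = cos φ sin λ, z = sin φ).
The central angle between the endpoints is δ = arccos(p₁·p₂) ≈ 1.846 rad (105.8°).
Interpolate at f = 1/2 with slerp weights a = sin((1−f)δ)/sin δ ≈ 0.829, b = sin(fδ)/sin δ ≈ 0.829.
p = a·p₁ + b·p₂ ≈ (-0.928, 0.241, 0.285); φ = arcsin(p_z) ≈ 16.56°, λ = atan2(p_y, p_x) ≈ 165.42°.

≈ (17°N, 165°E)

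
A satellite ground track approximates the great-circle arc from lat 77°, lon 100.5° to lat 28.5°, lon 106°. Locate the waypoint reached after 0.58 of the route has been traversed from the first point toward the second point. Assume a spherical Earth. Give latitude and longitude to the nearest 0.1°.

≈ lat 48.9°, lon 105.1°

From cos δ = sin φ₁ sin φ₂ + cos φ₁ cos φ₂ cos Δλ, the central angle is δ ≈ 0.848 rad (48.6°).
Interpolate at f = 0.58 with slerp weights a = sin((1−f)δ)/sin δ ≈ 0.465, b = sin(fδ)/sin δ ≈ 0.630.
p = a·p₁ + b·p₂ ≈ (-0.172, 0.635, 0.753); φ = arcsin(p_z) ≈ 48.89°, λ = atan2(p_y, p_x) ≈ 105.13°.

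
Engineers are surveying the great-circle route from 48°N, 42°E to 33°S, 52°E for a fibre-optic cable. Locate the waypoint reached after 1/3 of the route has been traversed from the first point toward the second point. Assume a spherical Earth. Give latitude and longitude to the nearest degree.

Write both endpoints as unit vectors p₁, p₂ with components (cos φ cos λ, cos φ sin λ, sin φ).
The central angle between the endpoints is δ = arccos(p₁·p₂) ≈ 1.422 rad (81.5°).
Interpolate at f = 1/3 with slerp weights a = sin((1−f)δ)/sin δ ≈ 0.821, b = sin(fδ)/sin δ ≈ 0.462.
p = a·p₁ + b·p₂ ≈ (0.647, 0.673, 0.359); φ = arcsin(p_z) ≈ 21.04°, λ = atan2(p_y, p_x) ≈ 46.13°.

≈ 21°N, 46°E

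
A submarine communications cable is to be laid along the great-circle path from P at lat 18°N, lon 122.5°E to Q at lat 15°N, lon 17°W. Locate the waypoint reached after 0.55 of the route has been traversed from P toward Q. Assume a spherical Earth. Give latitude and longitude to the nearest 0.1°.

≈ lat 40.0°N, lon 43.2°E

Write both endpoints as unit vectors p₁, p₂ with components (cos φ cos λ, cos φ sin λ, sin φ).
The central angle between the endpoints is δ = arccos(p₁·p₂) ≈ 2.238 rad (128.2°).
Interpolate at f = 0.55 with slerp weights a = sin((1−f)δ)/sin δ ≈ 1.076, b = sin(fδ)/sin δ ≈ 1.200.
p = a·p₁ + b·p₂ ≈ (0.559, 0.524, 0.643); φ = arcsin(p_z) ≈ 40.01°, λ = atan2(p_y, p_x) ≈ 43.17°.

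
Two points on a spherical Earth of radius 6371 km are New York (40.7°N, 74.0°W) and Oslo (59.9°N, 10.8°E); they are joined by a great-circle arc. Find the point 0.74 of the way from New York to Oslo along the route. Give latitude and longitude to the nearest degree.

≈ 62°N, 18°W

Write both endpoints as unit vectors p₁, p₂ with components (cos φ cos λ, cos φ sin λ, sin φ).
The central angle between the endpoints is δ = arccos(p₁·p₂) ≈ 0.929 rad (53.2°).
Interpolate at f = 0.74 with slerp weights a = sin((1−f)δ)/sin δ ≈ 0.299, b = sin(fδ)/sin δ ≈ 0.792.
p = a·p₁ + b·p₂ ≈ (0.453, -0.143, 0.880); φ = arcsin(p_z) ≈ 61.66°, λ = atan2(p_y, p_x) ≈ -17.55°.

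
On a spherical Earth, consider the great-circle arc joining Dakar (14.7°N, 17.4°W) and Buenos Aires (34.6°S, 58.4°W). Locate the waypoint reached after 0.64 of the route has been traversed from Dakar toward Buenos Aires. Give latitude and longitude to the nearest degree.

≈ 18°S, 42°W

From cos δ = sin φ₁ sin φ₂ + cos φ₁ cos φ₂ cos Δλ, the central angle is δ ≈ 1.096 rad (62.8°).
Interpolate at f = 0.64 with slerp weights a = sin((1−f)δ)/sin δ ≈ 0.432, b = sin(fδ)/sin δ ≈ 0.726.
p = a·p₁ + b·p₂ ≈ (0.712, -0.634, -0.302); φ = arcsin(p_z) ≈ -17.60°, λ = atan2(p_y, p_x) ≈ -41.67°.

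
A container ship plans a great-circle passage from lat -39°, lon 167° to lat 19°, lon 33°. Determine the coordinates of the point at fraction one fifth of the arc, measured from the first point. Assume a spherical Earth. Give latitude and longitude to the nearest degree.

Convert each endpoint to a unit vector on the sphere (x = cos φ cos λ, y = cos φ sin λ, z = sin φ).
The central angle between the endpoints is δ = arccos(p₁·p₂) ≈ 2.368 rad (135.7°).
Interpolate at f = 1/5 with slerp weights a = sin((1−f)δ)/sin δ ≈ 1.357, b = sin(fδ)/sin δ ≈ 0.653.
p = a·p₁ + b·p₂ ≈ (-0.510, 0.573, -0.641); φ = arcsin(p_z) ≈ -39.89°, λ = atan2(p_y, p_x) ≈ 131.65°.

≈ lat -40°, lon 132°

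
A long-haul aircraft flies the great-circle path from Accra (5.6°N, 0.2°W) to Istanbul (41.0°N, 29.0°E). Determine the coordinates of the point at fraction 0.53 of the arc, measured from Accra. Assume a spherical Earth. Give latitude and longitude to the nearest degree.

≈ 25°N, 13°E

Convert each endpoint to a unit vector on the sphere (x = cos φ cos λ, y = cos φ sin λ, z = sin φ).
The central angle between the endpoints is δ = arccos(p₁·p₂) ≈ 0.767 rad (44.0°).
Interpolate at f = 0.53 with slerp weights a = sin((1−f)δ)/sin δ ≈ 0.508, b = sin(fδ)/sin δ ≈ 0.570.
p = a·p₁ + b·p₂ ≈ (0.882, 0.207, 0.423); φ = arcsin(p_z) ≈ 25.05°, λ = atan2(p_y, p_x) ≈ 13.19°.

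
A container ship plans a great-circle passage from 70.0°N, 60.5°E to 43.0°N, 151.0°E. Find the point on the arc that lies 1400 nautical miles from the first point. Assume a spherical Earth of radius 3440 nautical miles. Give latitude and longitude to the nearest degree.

≈ 65°N, 123°E

The haversine formula gives a central angle δ ≈ 0.878 rad (50.3°) between the endpoints. The total great-circle distance is δ·R ≈ 0.878 × 3440 ≈ 3020 nmi, so the target fraction is f = 1400/3020 ≈ 0.464.
Interpolate at f ≈ 0.464 with slerp weights a = sin((1−f)δ)/sin δ ≈ 0.590, b = sin(fδ)/sin δ ≈ 0.514.
p = a·p₁ + b·p₂ ≈ (-0.230, 0.358, 0.905); φ = arcsin(p_z) ≈ 64.83°, λ = atan2(p_y, p_x) ≈ 122.69°.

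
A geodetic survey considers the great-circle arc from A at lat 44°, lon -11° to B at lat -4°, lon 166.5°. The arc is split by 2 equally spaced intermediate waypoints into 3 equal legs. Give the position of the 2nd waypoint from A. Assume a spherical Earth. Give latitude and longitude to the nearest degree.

Write both endpoints as unit vectors p₁, p₂ with components (cos φ cos λ, cos φ sin λ, sin φ).
The central angle between the endpoints is δ = arccos(p₁·p₂) ≈ 2.442 rad (139.9°).
Interpolate at f = 2/3 with slerp weights a = sin((1−f)δ)/sin δ ≈ 1.130, b = sin(fδ)/sin δ ≈ 1.551.
p = a·p₁ + b·p₂ ≈ (-0.707, 0.206, 0.677); φ = arcsin(p_z) ≈ 42.58°, λ = atan2(p_y, p_x) ≈ 163.74°.

≈ lat 43°, lon 164°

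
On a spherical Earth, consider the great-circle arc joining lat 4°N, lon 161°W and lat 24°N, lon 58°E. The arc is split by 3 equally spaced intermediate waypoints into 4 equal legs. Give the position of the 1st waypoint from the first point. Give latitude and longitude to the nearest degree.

≈ lat 23°N, lon 171°E

The haversine formula gives a central angle δ ≈ 2.318 rad (132.8°) between the endpoints.
Interpolate at f = 1/4 with slerp weights a = sin((1−f)δ)/sin δ ≈ 1.344, b = sin(fδ)/sin δ ≈ 0.747.
p = a·p₁ + b·p₂ ≈ (-0.907, 0.142, 0.398); φ = arcsin(p_z) ≈ 23.42°, λ = atan2(p_y, p_x) ≈ 171.10°.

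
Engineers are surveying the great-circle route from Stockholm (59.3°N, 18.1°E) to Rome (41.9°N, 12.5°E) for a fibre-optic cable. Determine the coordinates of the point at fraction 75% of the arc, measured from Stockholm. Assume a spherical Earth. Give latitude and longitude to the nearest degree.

≈ (46°N, 14°E)

From cos δ = sin φ₁ sin φ₂ + cos φ₁ cos φ₂ cos Δλ, the central angle is δ ≈ 0.310 rad (17.7°).
Interpolate at f = 0.75 with slerp weights a = sin((1−f)δ)/sin δ ≈ 0.254, b = sin(fδ)/sin δ ≈ 0.755.
p = a·p₁ + b·p₂ ≈ (0.672, 0.162, 0.723); φ = arcsin(p_z) ≈ 46.27°, λ = atan2(p_y, p_x) ≈ 13.55°.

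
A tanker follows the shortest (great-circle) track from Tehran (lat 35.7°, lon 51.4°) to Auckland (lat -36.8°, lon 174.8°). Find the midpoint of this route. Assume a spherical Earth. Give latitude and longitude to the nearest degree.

The haversine formula gives a central angle δ ≈ 2.357 rad (135.0°) between the endpoints.
Interpolate at f = 1/2 with slerp weights a = sin((1−f)δ)/sin δ ≈ 1.307, b = sin(fδ)/sin δ ≈ 1.307.
p = a·p₁ + b·p₂ ≈ (-0.380, 0.925, -0.020); φ = arcsin(p_z) ≈ -1.16°, λ = atan2(p_y, p_x) ≈ 112.35°.

≈ lat -1°, lon 112°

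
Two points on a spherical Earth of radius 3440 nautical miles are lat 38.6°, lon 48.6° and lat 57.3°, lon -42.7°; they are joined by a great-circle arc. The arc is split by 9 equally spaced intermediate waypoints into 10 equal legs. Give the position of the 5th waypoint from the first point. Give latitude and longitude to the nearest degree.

≈ lat 57°, lon 14°

Convert each endpoint to a unit vector on the sphere (x = cos φ cos λ, y = cos φ sin λ, z = sin φ).
The central angle between the endpoints is δ = arccos(p₁·p₂) ≈ 1.029 rad (59.0°).
Interpolate at f = 5/10 with slerp weights a = sin((1−f)δ)/sin δ ≈ 0.574, b = sin(fδ)/sin δ ≈ 0.574.
p = a·p₁ + b·p₂ ≈ (0.525, 0.126, 0.842); φ = arcsin(p_z) ≈ 57.32°, λ = atan2(p_y, p_x) ≈ 13.53°.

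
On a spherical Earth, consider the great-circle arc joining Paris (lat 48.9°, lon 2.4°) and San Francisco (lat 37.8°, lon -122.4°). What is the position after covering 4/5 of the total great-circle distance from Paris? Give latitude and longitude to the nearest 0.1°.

≈ lat 50.6°, lon -108.6°

From cos δ = sin φ₁ sin φ₂ + cos φ₁ cos φ₂ cos Δλ, the central angle is δ ≈ 1.405 rad (80.5°).
Interpolate at f = 4/5 with slerp weights a = sin((1−f)δ)/sin δ ≈ 0.281, b = sin(fδ)/sin δ ≈ 0.914.
p = a·p₁ + b·p₂ ≈ (-0.202, -0.602, 0.772); φ = arcsin(p_z) ≈ 50.55°, λ = atan2(p_y, p_x) ≈ -108.58°.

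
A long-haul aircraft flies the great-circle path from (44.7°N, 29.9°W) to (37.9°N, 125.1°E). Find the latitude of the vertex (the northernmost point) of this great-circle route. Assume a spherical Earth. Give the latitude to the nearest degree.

The great circle lies in the plane with unit normal n̂ = (p₁ × p₂)/|p₁ × p₂|.
Here n̂_z ≈ +0.238; the vertex latitude is φ_max = arccos|n̂_z| ≈ 76.2°.
Check via Clairaut: cos φ_max = |cos φ₁| · sin C = cos(44.7°)·sin(19.5°) ≈ 0.238, again giving ≈ 76.2°.

≈ 76°N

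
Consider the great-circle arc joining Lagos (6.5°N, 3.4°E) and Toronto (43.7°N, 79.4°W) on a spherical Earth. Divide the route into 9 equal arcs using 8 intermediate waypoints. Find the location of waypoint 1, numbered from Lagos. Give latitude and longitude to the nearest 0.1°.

≈ 12.6°N, 3.2°W

From cos δ = sin φ₁ sin φ₂ + cos φ₁ cos φ₂ cos Δλ, the central angle is δ ≈ 1.402 rad (80.3°).
Interpolate at f = 1/9 with slerp weights a = sin((1−f)δ)/sin δ ≈ 0.961, b = sin(fδ)/sin δ ≈ 0.157.
p = a·p₁ + b·p₂ ≈ (0.974, -0.055, 0.218); φ = arcsin(p_z) ≈ 12.57°, λ = atan2(p_y, p_x) ≈ -3.24°.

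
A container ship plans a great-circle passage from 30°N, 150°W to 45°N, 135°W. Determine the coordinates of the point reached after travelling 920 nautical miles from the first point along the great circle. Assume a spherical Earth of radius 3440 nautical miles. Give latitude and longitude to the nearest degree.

Convert each endpoint to a unit vector on the sphere (x = cos φ cos λ, y = cos φ sin λ, z = sin φ).
The central angle between the endpoints is δ = arccos(p₁·p₂) ≈ 0.333 rad (19.1°). The total great-circle distance is δ·R ≈ 0.333 × 3440 ≈ 1146 nmi, so the target fraction is f = 920/1146 ≈ 0.803.
Interpolate at f ≈ 0.803 with slerp weights a = sin((1−f)δ)/sin δ ≈ 0.200, b = sin(fδ)/sin δ ≈ 0.808.
p = a·p₁ + b·p₂ ≈ (-0.555, -0.491, 0.672); φ = arcsin(p_z) ≈ 42.21°, λ = atan2(p_y, p_x) ≈ -138.48°.

≈ 42°N, 138°W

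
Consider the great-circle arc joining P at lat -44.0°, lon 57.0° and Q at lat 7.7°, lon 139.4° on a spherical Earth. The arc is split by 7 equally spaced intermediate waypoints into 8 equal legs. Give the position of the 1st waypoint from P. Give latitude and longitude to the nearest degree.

≈ lat -41°, lon 72°

The haversine formula gives a central angle δ ≈ 1.570 rad (89.9°) between the endpoints.
Interpolate at f = 1/8 with slerp weights a = sin((1−f)δ)/sin δ ≈ 0.981, b = sin(fδ)/sin δ ≈ 0.195.
p = a·p₁ + b·p₂ ≈ (0.237, 0.717, -0.655); φ = arcsin(p_z) ≈ -40.92°, λ = atan2(p_y, p_x) ≈ 71.68°.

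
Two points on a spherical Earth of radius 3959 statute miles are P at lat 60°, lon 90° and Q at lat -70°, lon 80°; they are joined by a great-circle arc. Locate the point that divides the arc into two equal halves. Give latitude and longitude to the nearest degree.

≈ lat -5°, lon 86°

Convert each endpoint to a unit vector on the sphere (x = cos φ cos λ, y = cos φ sin λ, z = sin φ).
The central angle between the endpoints is δ = arccos(p₁·p₂) ≈ 2.272 rad (130.2°).
Interpolate at f = 1/2 with slerp weights a = sin((1−f)δ)/sin δ ≈ 1.187, b = sin(fδ)/sin δ ≈ 1.187.
p = a·p₁ + b·p₂ ≈ (0.071, 0.994, -0.087); φ = arcsin(p_z) ≈ -5.02°, λ = atan2(p_y, p_x) ≈ 85.94°.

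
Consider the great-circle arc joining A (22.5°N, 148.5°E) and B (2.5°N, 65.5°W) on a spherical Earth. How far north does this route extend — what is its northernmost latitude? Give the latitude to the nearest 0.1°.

≈ 38.9°N

The great circle lies in the plane with unit normal n̂ = (p₁ × p₂)/|p₁ × p₂|.
Here n̂_z ≈ +0.778; the vertex latitude is φ_max = arccos|n̂_z| ≈ 38.9°.
Check via Clairaut: cos φ_max = |cos φ₁| · sin C = cos(22.5°)·sin(57.4°) ≈ 0.778, again giving ≈ 38.9°.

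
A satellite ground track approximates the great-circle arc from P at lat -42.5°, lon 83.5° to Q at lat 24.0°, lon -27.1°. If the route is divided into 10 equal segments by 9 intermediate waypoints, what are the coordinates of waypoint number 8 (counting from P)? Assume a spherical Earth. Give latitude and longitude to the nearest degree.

Convert each endpoint to a unit vector on the sphere (x = cos φ cos λ, y = cos φ sin λ, z = sin φ).
The central angle between the endpoints is δ = arccos(p₁·p₂) ≈ 2.108 rad (120.8°).
Interpolate at f = 8/10 with slerp weights a = sin((1−f)δ)/sin δ ≈ 0.476, b = sin(fδ)/sin δ ≈ 1.156.
p = a·p₁ + b·p₂ ≈ (0.980, -0.132, 0.148); φ = arcsin(p_z) ≈ 8.54°, λ = atan2(p_y, p_x) ≈ -7.68°.

≈ lat 9°, lon -8°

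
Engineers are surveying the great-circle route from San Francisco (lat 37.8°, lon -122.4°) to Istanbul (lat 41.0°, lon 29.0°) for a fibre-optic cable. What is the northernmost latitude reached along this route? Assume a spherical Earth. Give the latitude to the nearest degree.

The great circle lies in the plane with unit normal n̂ = (p₁ × p₂)/|p₁ × p₂|.
Here n̂_z ≈ +0.288; the vertex latitude is φ_max = arccos|n̂_z| ≈ 73.3°.

≈ 73°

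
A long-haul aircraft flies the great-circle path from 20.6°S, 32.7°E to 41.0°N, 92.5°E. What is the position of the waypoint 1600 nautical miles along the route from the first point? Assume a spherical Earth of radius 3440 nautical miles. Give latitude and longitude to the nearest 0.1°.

The haversine formula gives a central angle δ ≈ 1.446 rad (82.8°) between the endpoints. The total great-circle distance is δ·R ≈ 1.446 × 3440 ≈ 4974 nmi, so the target fraction is f = 1600/4974 ≈ 0.322.
Interpolate at f ≈ 0.322 with slerp weights a = sin((1−f)δ)/sin δ ≈ 0.837, b = sin(fδ)/sin δ ≈ 0.452.
p = a·p₁ + b·p₂ ≈ (0.645, 0.764, 0.002); φ = arcsin(p_z) ≈ 0.11°, λ = atan2(p_y, p_x) ≈ 49.85°.

≈ 0.1°N, 49.8°E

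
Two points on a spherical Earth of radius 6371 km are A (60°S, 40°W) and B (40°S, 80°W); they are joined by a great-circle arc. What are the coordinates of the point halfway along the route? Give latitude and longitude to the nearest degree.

Convert each endpoint to a unit vector on the sphere (x = cos φ cos λ, y = cos φ sin λ, z = sin φ).
The central angle between the endpoints is δ = arccos(p₁·p₂) ≈ 0.555 rad (31.8°).
Interpolate at f = 1/2 with slerp weights a = sin((1−f)δ)/sin δ ≈ 0.520, b = sin(fδ)/sin δ ≈ 0.520.
p = a·p₁ + b·p₂ ≈ (0.268, -0.559, -0.784); φ = arcsin(p_z) ≈ -51.66°, λ = atan2(p_y, p_x) ≈ -64.37°.

≈ (52°S, 64°W)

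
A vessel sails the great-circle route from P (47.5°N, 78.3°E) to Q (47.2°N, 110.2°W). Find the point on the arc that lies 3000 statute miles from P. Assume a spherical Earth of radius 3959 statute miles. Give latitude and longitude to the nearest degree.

The haversine formula gives a central angle δ ≈ 1.484 rad (85.0°) between the endpoints. The total great-circle distance is δ·R ≈ 1.484 × 3959 ≈ 5874 mi, so the target fraction is f = 3000/5874 ≈ 0.511.
Interpolate at f ≈ 0.511 with slerp weights a = sin((1−f)δ)/sin δ ≈ 0.666, b = sin(fδ)/sin δ ≈ 0.690.
p = a·p₁ + b·p₂ ≈ (-0.071, 0.001, 0.998); φ = arcsin(p_z) ≈ 85.95°, λ = atan2(p_y, p_x) ≈ 179.26°.

≈ (86°N, 179°E)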